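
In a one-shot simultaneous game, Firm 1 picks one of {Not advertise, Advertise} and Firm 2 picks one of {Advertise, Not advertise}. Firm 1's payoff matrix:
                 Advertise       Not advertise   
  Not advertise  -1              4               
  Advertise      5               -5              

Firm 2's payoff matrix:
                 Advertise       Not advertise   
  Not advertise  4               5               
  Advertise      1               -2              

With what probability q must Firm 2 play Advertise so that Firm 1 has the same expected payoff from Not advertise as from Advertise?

For Firm 1 to be willing to mix, Firm 1 must be indifferent between Not advertise and Advertise, which pins down Firm 2's mix.
  Firm 1's payoff from Not advertise: q·(-1) + (1−q)·4 = -5q + 4
  Firm 1's payoff from Advertise: q·5 + (1−q)·(-5) = 10q - 5
  -5q + 4 = 10q - 5  ⇒  -15q = -9  ⇒  q = 3/5.

q = 3/5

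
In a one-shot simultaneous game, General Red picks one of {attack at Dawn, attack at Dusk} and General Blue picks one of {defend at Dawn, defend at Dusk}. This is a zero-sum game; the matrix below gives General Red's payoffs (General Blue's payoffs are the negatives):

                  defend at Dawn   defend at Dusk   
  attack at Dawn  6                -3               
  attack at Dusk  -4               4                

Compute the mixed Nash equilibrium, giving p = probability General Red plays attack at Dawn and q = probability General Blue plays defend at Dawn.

p = 8/17, q = 7/17

General Blue's indifference between defend at Dawn and defend at Dusk determines General Red's mixing probability p:
  General Blue's expected payoff from defend at Dawn: p·(-6) + (1−p)·4 = -10p + 4
  General Blue's expected payoff from defend at Dusk: p·3 + (1−p)·(-4) = 7p - 4
  -10p + 4 = 7p - 4  ⇒  -17p = -8  ⇒  p = 8/17.
For General Red to be willing to mix, General Red must be indifferent between attack at Dawn and attack at Dusk, which pins down General Blue's mix.
  General Red's payoff from attack at Dawn: q·6 + (1−q)·(-3) = 9q - 3
  General Red's payoff from attack at Dusk: q·(-4) + (1−q)·4 = -8q + 4
  9q - 3 = -8q + 4  ⇒  17q = 7  ⇒  q = 7/17.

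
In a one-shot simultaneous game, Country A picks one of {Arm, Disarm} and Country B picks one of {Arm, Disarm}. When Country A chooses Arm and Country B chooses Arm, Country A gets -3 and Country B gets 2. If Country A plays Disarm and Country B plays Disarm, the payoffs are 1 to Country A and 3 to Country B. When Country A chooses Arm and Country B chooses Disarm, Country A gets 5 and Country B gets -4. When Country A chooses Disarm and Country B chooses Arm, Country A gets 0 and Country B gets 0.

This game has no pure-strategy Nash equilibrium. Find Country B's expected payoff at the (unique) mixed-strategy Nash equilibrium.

2/3

For Country B to be willing to mix, Country B must be indifferent between Arm and Disarm, which pins down Country A's mix.
  Country B's payoff to Arm: p·2 + (1−p)·0 = 2p
  Country B's payoff to Disarm: p·(-4) + (1−p)·3 = -7p + 3
  2p = -7p + 3  ⇒  9p = 3  ⇒  p = 1/3.
At equilibrium Country B is indifferent across columns, so Country B's payoff equals the payoff from Arm: (1/3)·2 + (2/3)·0 = 2/3.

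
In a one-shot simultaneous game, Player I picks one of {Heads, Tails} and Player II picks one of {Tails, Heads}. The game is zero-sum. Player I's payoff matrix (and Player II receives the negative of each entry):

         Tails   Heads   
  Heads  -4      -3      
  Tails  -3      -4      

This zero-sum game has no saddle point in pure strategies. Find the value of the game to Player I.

v = -7/2

Set Player I's expected payoff from Heads equal to that from Tails:
  Player I's payoff from Heads: q·(-4) + (1−q)·(-3) = -q - 3
  Player I's payoff from Tails: q·(-3) + (1−q)·(-4) = q - 4
  -q - 3 = q - 4  ⇒  -2q = -1  ⇒  q = 1/2.
The value is Player I's expected payoff against this mix (using Heads): (1/2)·(-4) + (1/2)·(-3) = -7/2.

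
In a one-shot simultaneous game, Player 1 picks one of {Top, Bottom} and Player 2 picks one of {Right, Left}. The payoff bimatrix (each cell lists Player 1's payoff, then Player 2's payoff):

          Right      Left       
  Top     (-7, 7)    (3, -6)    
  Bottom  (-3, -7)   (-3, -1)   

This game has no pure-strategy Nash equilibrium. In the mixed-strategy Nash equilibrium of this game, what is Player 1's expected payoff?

-3

For Player 1 to be willing to mix, Player 1 must be indifferent between Top and Bottom, which pins down Player 2's mix.
  Player 1's payoff from Top: q·(-7) + (1−q)·3 = -10q + 3
  Player 1's payoff from Bottom: q·(-3) + (1−q)·(-3) = -3
  -10q + 3 = -3  ⇒  -10q = -6  ⇒  q = 3/5.
At equilibrium Player 1 is indifferent across rows, so Player 1's payoff equals the payoff from Top: (3/5)·(-7) + (2/5)·3 = -3.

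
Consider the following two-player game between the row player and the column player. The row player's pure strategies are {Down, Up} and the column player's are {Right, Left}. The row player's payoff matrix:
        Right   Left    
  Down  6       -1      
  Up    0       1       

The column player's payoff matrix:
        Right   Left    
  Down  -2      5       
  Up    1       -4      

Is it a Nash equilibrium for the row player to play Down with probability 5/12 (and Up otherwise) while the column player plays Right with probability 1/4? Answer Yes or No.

Yes

Check the column player's indifference given the row player's mix p = 5/12:
  payoff from Right = -1/4; payoff from Left = -1/4 — equal.
Check the row player's indifference given the column player's mix q = 1/4:
  payoff from Down = 3/4; payoff from Up = 3/4 — equal.
Both players are indifferent, so neither can profitably deviate.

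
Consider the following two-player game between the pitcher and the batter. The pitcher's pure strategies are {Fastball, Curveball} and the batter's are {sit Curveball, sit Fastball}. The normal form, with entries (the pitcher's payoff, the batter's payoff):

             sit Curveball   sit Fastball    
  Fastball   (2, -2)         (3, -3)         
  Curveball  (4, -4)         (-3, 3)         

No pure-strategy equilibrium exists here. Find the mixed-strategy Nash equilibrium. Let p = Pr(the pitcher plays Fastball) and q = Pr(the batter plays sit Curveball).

p = 7/8, q = 3/4

In a mixed equilibrium the batter is indifferent between sit Curveball and sit Fastball; this condition fixes p.
  the batter's payoff from sit Curveball: p·(-2) + (1−p)·(-4) = 2p - 4
  the batter's payoff from sit Fastball: p·(-3) + (1−p)·3 = -6p + 3
  2p - 4 = -6p + 3  ⇒  8p = 7  ⇒  p = 7/8.
For the pitcher to be willing to mix, the pitcher must be indifferent between Fastball and Curveball, which pins down the batter's mix.
  the pitcher's expected payoff from Fastball: q·2 + (1−q)·3 = -q + 3
  the pitcher's expected payoff from Curveball: q·4 + (1−q)·(-3) = 7q - 3
  -q + 3 = 7q - 3  ⇒  -8q = -6  ⇒  q = 3/4.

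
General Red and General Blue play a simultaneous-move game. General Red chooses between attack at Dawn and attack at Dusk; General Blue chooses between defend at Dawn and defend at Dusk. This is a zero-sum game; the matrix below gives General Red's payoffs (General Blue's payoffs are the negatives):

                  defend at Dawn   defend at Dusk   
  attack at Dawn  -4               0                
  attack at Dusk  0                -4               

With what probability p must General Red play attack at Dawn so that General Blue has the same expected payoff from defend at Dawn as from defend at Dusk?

p = 1/2

General Blue's indifference between defend at Dawn and defend at Dusk determines General Red's mixing probability p:
  General Blue's payoff to defend at Dawn: p·4 + (1−p)·0 = 4p
  General Blue's payoff to defend at Dusk: p·0 + (1−p)·4 = -4p + 4
  4p = -4p + 4  ⇒  8p = 4  ⇒  p = 1/2.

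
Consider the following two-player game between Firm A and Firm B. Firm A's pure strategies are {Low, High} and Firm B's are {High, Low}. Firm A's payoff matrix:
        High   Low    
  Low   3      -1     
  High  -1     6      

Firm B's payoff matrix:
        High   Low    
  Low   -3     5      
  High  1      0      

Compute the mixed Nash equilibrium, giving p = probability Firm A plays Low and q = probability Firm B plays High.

Firm A's mix must leave Firm B indifferent between High and Low.
  Firm B's payoff from High: p·(-3) + (1−p)·1 = -4p + 1
  Firm B's payoff from Low: p·5 + (1−p)·0 = 5p
  -4p + 1 = 5p  ⇒  -9p = -1  ⇒  p = 1/9.
For Firm A to be willing to mix, Firm A must be indifferent between Low and High, which pins down Firm B's mix.
  Firm A's payoff to Low: q·3 + (1−q)·(-1) = 4q - 1
  Firm A's payoff to High: q·(-1) + (1−q)·6 = -7q + 6
  4q - 1 = -7q + 6  ⇒  11q = 7  ⇒  q = 7/11.

p = 1/9, q = 7/11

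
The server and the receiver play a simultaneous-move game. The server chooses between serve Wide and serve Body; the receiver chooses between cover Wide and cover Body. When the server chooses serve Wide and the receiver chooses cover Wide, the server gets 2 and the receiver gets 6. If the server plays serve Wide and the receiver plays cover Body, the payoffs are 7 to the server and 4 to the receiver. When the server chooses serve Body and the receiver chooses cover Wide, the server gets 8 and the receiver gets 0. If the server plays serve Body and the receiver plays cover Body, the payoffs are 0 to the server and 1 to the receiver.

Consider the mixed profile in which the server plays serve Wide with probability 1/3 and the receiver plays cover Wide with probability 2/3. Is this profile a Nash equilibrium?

No

Given the receiver's mix q = 2/3, the server's payoff from serve Wide is 11/3 but from serve Body is 16/3. The server strictly prefers serve Body, so the server would not mix.
So the proposed profile is not a Nash equilibrium.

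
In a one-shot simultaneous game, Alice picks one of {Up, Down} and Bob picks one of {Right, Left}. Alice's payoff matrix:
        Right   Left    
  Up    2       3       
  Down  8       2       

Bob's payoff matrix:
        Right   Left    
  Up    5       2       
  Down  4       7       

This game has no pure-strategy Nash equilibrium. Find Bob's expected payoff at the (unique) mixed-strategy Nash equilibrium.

Alice's mix must leave Bob indifferent between Right and Left.
  Bob's payoff from Right: p·5 + (1−p)·4 = p + 4
  Bob's payoff from Left: p·2 + (1−p)·7 = -5p + 7
  p + 4 = -5p + 7  ⇒  6p = 3  ⇒  p = 1/2.
At equilibrium Bob is indifferent across columns, so Bob's payoff equals the payoff from Right: (1/2)·5 + (1/2)·4 = 9/2.

9/2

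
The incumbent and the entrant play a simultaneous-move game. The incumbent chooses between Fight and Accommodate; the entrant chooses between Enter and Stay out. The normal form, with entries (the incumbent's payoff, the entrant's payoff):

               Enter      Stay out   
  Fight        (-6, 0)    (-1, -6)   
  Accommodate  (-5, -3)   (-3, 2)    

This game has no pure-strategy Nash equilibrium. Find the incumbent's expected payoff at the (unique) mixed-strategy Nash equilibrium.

In a mixed equilibrium the incumbent is indifferent between Fight and Accommodate; this condition fixes q.
  the incumbent's payoff to Fight: q·(-6) + (1−q)·(-1) = -5q - 1
  the incumbent's payoff to Accommodate: q·(-5) + (1−q)·(-3) = -2q - 3
  -5q - 1 = -2q - 3  ⇒  -3q = -2  ⇒  q = 2/3.
At equilibrium the incumbent is indifferent across rows, so the incumbent's payoff equals the payoff from Fight: (2/3)·(-6) + (1/3)·(-1) = -13/3.

-13/3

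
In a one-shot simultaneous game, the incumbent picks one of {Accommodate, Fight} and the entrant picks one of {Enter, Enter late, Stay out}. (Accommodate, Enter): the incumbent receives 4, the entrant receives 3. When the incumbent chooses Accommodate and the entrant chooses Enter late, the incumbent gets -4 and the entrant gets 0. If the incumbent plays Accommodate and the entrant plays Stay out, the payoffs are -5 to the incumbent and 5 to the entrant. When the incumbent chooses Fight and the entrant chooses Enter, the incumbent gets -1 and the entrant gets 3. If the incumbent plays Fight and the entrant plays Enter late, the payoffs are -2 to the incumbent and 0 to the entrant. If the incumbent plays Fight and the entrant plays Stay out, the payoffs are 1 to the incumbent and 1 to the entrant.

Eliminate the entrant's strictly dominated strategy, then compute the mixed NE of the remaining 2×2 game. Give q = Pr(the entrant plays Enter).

The entrant's strategy Enter late is strictly dominated by Enter: 3 > 0 and 3 > 0. Eliminate Enter late.
The entrant's mix must leave the incumbent indifferent between Accommodate and Fight.
  the incumbent's expected payoff from Accommodate: q·4 + (1−q)·(-5) = 9q - 5
  the incumbent's expected payoff from Fight: q·(-1) + (1−q)·1 = -2q + 1
  9q - 5 = -2q + 1  ⇒  11q = 6  ⇒  q = 6/11.

q = 6/11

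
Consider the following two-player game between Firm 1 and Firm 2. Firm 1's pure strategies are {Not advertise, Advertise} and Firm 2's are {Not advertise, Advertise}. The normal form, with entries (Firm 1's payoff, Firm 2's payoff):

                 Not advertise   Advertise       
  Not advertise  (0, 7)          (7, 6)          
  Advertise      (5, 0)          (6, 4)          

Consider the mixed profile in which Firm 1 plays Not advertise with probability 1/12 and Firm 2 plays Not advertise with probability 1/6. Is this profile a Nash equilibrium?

No

Given Firm 1's mix p = 1/12, Firm 2's payoff from Not advertise is 7/12 but from Advertise is 25/6. Firm 2 strictly prefers Advertise, so Firm 2 would not mix.
So the proposed profile is not a Nash equilibrium.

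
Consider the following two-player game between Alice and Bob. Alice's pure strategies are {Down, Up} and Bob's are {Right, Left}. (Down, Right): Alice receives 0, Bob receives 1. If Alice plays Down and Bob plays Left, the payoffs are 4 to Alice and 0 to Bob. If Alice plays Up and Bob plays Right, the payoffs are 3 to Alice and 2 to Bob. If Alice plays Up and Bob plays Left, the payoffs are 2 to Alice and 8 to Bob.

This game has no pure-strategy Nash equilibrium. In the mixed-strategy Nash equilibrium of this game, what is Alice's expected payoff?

Alice's indifference between Down and Up determines Bob's mixing probability q:
  Alice's payoff from Down: q·0 + (1−q)·4 = -4q + 4
  Alice's payoff from Up: q·3 + (1−q)·2 = q + 2
  -4q + 4 = q + 2  ⇒  -5q = -2  ⇒  q = 2/5.
At equilibrium Alice is indifferent across rows, so Alice's payoff equals the payoff from Down: (2/5)·0 + (3/5)·4 = 12/5.

12/5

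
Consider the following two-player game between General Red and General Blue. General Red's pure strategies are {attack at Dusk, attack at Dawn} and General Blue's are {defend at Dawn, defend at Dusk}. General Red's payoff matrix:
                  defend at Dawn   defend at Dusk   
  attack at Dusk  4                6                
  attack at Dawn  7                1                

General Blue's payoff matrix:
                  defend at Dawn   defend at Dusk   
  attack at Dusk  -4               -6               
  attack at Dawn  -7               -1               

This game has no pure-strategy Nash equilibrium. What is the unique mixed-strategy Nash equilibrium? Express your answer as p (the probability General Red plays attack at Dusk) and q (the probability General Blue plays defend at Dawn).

p = 3/4, q = 5/8

Set General Blue's expected payoff from defend at Dawn equal to that from defend at Dusk:
  General Blue's payoff from defend at Dawn: p·(-4) + (1−p)·(-7) = 3p - 7
  General Blue's payoff from defend at Dusk: p·(-6) + (1−p)·(-1) = -5p - 1
  3p - 7 = -5p - 1  ⇒  8p = 6  ⇒  p = 3/4.
For General Red to be willing to mix, General Red must be indifferent between attack at Dusk and attack at Dawn, which pins down General Blue's mix.
  General Red's payoff from attack at Dusk: q·4 + (1−q)·6 = -2q + 6
  General Red's payoff from attack at Dawn: q·7 + (1−q)·1 = 6q + 1
  -2q + 6 = 6q + 1  ⇒  -8q = -5  ⇒  q = 5/8.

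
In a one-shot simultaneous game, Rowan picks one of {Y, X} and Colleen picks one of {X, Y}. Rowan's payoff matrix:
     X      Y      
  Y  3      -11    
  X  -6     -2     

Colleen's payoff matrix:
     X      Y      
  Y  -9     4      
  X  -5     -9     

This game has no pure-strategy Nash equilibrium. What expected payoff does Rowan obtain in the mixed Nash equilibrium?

In a mixed equilibrium Rowan is indifferent between Y and X; this condition fixes q.
  Rowan's payoff from Y: q·3 + (1−q)·(-11) = 14q - 11
  Rowan's payoff from X: q·(-6) + (1−q)·(-2) = -4q - 2
  14q - 11 = -4q - 2  ⇒  18q = 9  ⇒  q = 1/2.
At equilibrium Rowan is indifferent across rows, so Rowan's payoff equals the payoff from Y: (1/2)·3 + (1/2)·(-11) = -4.

-4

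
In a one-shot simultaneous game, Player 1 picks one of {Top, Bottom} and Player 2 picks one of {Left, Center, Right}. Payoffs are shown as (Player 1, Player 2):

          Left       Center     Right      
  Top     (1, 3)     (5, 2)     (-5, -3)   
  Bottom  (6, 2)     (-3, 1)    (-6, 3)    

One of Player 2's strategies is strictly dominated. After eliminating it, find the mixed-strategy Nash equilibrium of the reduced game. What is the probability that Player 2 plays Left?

q = 1/6

Player 2's strategy Center is strictly dominated by Left: 3 > 2 and 2 > 1. Eliminate Center.
Set Player 1's expected payoff from Top equal to that from Bottom:
  Player 1's expected payoff from Top: q·1 + (1−q)·(-5) = 6q - 5
  Player 1's expected payoff from Bottom: q·6 + (1−q)·(-6) = 12q - 6
  6q - 5 = 12q - 6  ⇒  -6q = -1  ⇒  q = 1/6.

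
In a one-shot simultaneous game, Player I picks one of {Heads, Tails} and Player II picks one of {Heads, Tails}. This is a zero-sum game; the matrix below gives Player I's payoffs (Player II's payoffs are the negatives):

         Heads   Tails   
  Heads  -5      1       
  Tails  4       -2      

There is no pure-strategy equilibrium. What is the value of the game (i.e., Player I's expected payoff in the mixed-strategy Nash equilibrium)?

v = -1/2

In a mixed equilibrium Player I is indifferent between Heads and Tails; this condition fixes q.
  Player I's payoff to Heads: q·(-5) + (1−q)·1 = -6q + 1
  Player I's payoff to Tails: q·4 + (1−q)·(-2) = 6q - 2
  -6q + 1 = 6q - 2  ⇒  -12q = -3  ⇒  q = 1/4.
The value is Player I's expected payoff against this mix (using Heads): (1/4)·(-5) + (3/4)·1 = -1/2.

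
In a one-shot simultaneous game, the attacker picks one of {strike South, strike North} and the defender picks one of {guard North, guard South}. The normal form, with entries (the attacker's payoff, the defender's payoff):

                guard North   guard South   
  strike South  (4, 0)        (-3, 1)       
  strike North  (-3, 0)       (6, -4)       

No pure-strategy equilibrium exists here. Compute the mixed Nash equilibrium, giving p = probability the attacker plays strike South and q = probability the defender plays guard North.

The defender's indifference between guard North and guard South determines the attacker's mixing probability p:
  the defender's payoff from guard North: p·0 + (1−p)·0 = 0
  the defender's payoff from guard South: p·1 + (1−p)·(-4) = 5p - 4
  0 = 5p - 4  ⇒  -5p = -4  ⇒  p = 4/5.
The defender's mix must leave the attacker indifferent between strike South and strike North.
  the attacker's expected payoff from strike South: q·4 + (1−q)·(-3) = 7q - 3
  the attacker's expected payoff from strike North: q·(-3) + (1−q)·6 = -9q + 6
  7q - 3 = -9q + 6  ⇒  16q = 9  ⇒  q = 9/16.

p = 4/5, q = 9/16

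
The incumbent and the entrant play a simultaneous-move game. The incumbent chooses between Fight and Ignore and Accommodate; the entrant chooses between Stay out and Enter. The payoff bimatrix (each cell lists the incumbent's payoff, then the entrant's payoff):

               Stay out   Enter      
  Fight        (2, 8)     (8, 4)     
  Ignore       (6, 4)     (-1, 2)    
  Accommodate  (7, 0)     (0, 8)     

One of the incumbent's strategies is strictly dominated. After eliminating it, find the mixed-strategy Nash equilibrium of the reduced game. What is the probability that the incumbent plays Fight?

The incumbent's strategy Ignore is strictly dominated by Accommodate: 7 > 6 and 0 > -1. Eliminate Ignore.
In a mixed equilibrium the entrant is indifferent between Stay out and Enter; this condition fixes p.
  the entrant's expected payoff from Stay out: p·8 + (1−p)·0 = 8p
  the entrant's expected payoff from Enter: p·4 + (1−p)·8 = -4p + 8
  8p = -4p + 8  ⇒  12p = 8  ⇒  p = 2/3.

p = 2/3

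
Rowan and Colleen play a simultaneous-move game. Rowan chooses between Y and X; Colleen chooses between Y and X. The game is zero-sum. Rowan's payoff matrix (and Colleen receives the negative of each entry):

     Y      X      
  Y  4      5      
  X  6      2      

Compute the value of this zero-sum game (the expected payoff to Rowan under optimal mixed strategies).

Colleen's mix must leave Rowan indifferent between Y and X.
  Rowan's payoff to Y: q·4 + (1−q)·5 = -q + 5
  Rowan's payoff to X: q·6 + (1−q)·2 = 4q + 2
  -q + 5 = 4q + 2  ⇒  -5q = -3  ⇒  q = 3/5.
The value is Rowan's expected payoff against this mix (using Y): (3/5)·4 + (2/5)·5 = 22/5.

v = 22/5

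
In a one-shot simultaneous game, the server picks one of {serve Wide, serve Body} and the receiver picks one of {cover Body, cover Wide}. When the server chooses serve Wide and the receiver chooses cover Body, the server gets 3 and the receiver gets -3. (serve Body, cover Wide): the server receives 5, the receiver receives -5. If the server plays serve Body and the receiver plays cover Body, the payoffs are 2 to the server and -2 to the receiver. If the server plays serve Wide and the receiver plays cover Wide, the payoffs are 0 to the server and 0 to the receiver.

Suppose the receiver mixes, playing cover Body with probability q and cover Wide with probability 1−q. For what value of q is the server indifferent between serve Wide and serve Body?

The receiver's mix must leave the server indifferent between serve Wide and serve Body.
  the server's payoff from serve Wide: q·3 + (1−q)·0 = 3q
  the server's payoff from serve Body: q·2 + (1−q)·5 = -3q + 5
  3q = -3q + 5  ⇒  6q = 5  ⇒  q = 5/6.

q = 5/6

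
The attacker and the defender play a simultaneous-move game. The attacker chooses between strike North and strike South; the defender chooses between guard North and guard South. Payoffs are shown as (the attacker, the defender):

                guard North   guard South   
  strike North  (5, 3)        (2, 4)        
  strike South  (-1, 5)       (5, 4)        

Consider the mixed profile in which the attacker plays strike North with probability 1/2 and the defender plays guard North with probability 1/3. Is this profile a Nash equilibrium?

Check the defender's indifference given the attacker's mix p = 1/2:
  payoff from guard North = 4; payoff from guard South = 4 — equal.
Check the attacker's indifference given the defender's mix q = 1/3:
  payoff from strike North = 3; payoff from strike South = 3 — equal.
Both players are indifferent, so neither can profitably deviate.

Yes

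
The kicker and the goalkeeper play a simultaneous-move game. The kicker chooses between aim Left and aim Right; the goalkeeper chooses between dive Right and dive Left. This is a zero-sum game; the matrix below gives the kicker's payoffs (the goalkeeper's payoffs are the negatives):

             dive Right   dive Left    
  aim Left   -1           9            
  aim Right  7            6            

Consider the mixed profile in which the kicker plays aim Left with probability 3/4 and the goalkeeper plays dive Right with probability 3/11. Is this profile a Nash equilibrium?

Given the kicker's mix p = 3/4, the goalkeeper's payoff from dive Right is -1 but from dive Left is -33/4. The goalkeeper strictly prefers dive Right, so the goalkeeper would not mix.
So the proposed profile is not a Nash equilibrium.

No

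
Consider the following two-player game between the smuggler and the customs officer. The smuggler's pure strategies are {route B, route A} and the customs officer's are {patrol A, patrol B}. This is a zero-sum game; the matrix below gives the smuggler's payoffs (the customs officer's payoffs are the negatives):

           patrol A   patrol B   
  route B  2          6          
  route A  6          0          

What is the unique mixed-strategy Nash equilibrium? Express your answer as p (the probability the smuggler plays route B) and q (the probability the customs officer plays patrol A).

p = 3/5, q = 3/5

The smuggler's mix must leave the customs officer indifferent between patrol A and patrol B.
  the customs officer's payoff to patrol A: p·(-2) + (1−p)·(-6) = 4p - 6
  the customs officer's payoff to patrol B: p·(-6) + (1−p)·0 = -6p
  4p - 6 = -6p  ⇒  10p = 6  ⇒  p = 3/5.
The customs officer's mix must leave the smuggler indifferent between route B and route A.
  the smuggler's expected payoff from route B: q·2 + (1−q)·6 = -4q + 6
  the smuggler's expected payoff from route A: q·6 + (1−q)·0 = 6q
  -4q + 6 = 6q  ⇒  -10q = -6  ⇒  q = 3/5.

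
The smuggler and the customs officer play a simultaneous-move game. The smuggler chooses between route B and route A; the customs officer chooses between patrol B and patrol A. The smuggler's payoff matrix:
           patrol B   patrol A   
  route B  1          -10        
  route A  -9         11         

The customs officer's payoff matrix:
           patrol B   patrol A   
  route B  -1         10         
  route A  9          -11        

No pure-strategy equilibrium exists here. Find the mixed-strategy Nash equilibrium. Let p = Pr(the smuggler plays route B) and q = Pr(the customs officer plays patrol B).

p = 20/31, q = 21/31

In a mixed equilibrium the customs officer is indifferent between patrol B and patrol A; this condition fixes p.
  the customs officer's payoff to patrol B: p·(-1) + (1−p)·9 = -10p + 9
  the customs officer's payoff to patrol A: p·10 + (1−p)·(-11) = 21p - 11
  -10p + 9 = 21p - 11  ⇒  -31p = -20  ⇒  p = 20/31.
In a mixed equilibrium the smuggler is indifferent between route B and route A; this condition fixes q.
  the smuggler's expected payoff from route B: q·1 + (1−q)·(-10) = 11q - 10
  the smuggler's expected payoff from route A: q·(-9) + (1−q)·11 = -20q + 11
  11q - 10 = -20q + 11  ⇒  31q = 21  ⇒  q = 21/31.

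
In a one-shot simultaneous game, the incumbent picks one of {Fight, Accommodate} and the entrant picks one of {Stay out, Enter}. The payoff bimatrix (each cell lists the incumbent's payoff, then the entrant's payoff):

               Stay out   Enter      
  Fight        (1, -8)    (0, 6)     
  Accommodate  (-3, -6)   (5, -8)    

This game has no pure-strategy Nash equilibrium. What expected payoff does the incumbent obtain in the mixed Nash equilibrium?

5/9

The entrant's mix must leave the incumbent indifferent between Fight and Accommodate.
  the incumbent's payoff from Fight: q·1 + (1−q)·0 = q
  the incumbent's payoff from Accommodate: q·(-3) + (1−q)·5 = -8q + 5
  q = -8q + 5  ⇒  9q = 5  ⇒  q = 5/9.
At equilibrium the incumbent is indifferent across rows, so the incumbent's payoff equals the payoff from Fight: (5/9)·1 + (4/9)·0 = 5/9.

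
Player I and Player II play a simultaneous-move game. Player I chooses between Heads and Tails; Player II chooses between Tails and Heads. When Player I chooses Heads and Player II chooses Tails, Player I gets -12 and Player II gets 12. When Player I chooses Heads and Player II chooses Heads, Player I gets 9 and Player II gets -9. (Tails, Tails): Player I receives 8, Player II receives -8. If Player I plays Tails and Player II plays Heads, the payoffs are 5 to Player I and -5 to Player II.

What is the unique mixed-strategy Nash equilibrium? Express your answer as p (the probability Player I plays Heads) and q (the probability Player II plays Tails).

p = 1/8, q = 1/6

In a mixed equilibrium Player II is indifferent between Tails and Heads; this condition fixes p.
  Player II's expected payoff from Tails: p·12 + (1−p)·(-8) = 20p - 8
  Player II's expected payoff from Heads: p·(-9) + (1−p)·(-5) = -4p - 5
  20p - 8 = -4p - 5  ⇒  24p = 3  ⇒  p = 1/8.
Player I's indifference between Heads and Tails determines Player II's mixing probability q:
  Player I's payoff to Heads: q·(-12) + (1−q)·9 = -21q + 9
  Player I's payoff to Tails: q·8 + (1−q)·5 = 3q + 5
  -21q + 9 = 3q + 5  ⇒  -24q = -4  ⇒  q = 1/6.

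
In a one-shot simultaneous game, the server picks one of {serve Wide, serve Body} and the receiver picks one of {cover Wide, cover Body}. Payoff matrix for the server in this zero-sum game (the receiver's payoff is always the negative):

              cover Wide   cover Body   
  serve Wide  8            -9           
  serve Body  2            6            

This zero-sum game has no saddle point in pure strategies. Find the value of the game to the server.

v = 22/7

The server's indifference between serve Wide and serve Body determines the receiver's mixing probability q:
  the server's expected payoff from serve Wide: q·8 + (1−q)·(-9) = 17q - 9
  the server's expected payoff from serve Body: q·2 + (1−q)·6 = -4q + 6
  17q - 9 = -4q + 6  ⇒  21q = 15  ⇒  q = 5/7.
The value is the server's expected payoff against this mix (using serve Wide): (5/7)·8 + (2/7)·(-9) = 22/7.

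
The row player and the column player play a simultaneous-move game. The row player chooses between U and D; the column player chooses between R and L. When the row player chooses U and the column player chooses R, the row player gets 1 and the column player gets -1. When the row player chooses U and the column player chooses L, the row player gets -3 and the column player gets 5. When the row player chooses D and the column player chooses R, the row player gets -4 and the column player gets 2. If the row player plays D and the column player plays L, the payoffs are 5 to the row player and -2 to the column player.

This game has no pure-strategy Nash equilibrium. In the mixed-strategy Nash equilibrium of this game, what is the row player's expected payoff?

Set the row player's expected payoff from U equal to that from D:
  the row player's expected payoff from U: q·1 + (1−q)·(-3) = 4q - 3
  the row player's expected payoff from D: q·(-4) + (1−q)·5 = -9q + 5
  4q - 3 = -9q + 5  ⇒  13q = 8  ⇒  q = 8/13.
At equilibrium the row player is indifferent across rows, so the row player's payoff equals the payoff from U: (8/13)·1 + (5/13)·(-3) = -7/13.

-7/13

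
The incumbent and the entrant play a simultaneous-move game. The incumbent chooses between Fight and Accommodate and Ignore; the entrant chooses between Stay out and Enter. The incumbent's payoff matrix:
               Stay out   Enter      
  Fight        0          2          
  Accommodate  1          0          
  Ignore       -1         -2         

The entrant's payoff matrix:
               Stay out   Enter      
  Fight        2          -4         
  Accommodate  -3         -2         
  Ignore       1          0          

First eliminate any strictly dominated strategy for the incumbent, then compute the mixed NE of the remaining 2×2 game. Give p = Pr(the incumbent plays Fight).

p = 1/7

The incumbent's strategy Ignore is strictly dominated by Accommodate: 1 > -1 and 0 > -2. Eliminate Ignore.
In a mixed equilibrium the entrant is indifferent between Stay out and Enter; this condition fixes p.
  the entrant's expected payoff from Stay out: p·2 + (1−p)·(-3) = 5p - 3
  the entrant's expected payoff from Enter: p·(-4) + (1−p)·(-2) = -2p - 2
  5p - 3 = -2p - 2  ⇒  7p = 1  ⇒  p = 1/7.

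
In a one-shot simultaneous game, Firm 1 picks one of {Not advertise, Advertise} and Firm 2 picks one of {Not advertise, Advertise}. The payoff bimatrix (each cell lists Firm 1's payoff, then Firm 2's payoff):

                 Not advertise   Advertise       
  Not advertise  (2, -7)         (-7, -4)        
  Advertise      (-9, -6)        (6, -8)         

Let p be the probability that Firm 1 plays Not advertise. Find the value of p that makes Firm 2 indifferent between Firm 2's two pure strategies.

For Firm 2 to be willing to mix, Firm 2 must be indifferent between Not advertise and Advertise, which pins down Firm 1's mix.
  Firm 2's payoff to Not advertise: p·(-7) + (1−p)·(-6) = -p - 6
  Firm 2's payoff to Advertise: p·(-4) + (1−p)·(-8) = 4p - 8
  -p - 6 = 4p - 8  ⇒  -5p = -2  ⇒  p = 2/5.

p = 2/5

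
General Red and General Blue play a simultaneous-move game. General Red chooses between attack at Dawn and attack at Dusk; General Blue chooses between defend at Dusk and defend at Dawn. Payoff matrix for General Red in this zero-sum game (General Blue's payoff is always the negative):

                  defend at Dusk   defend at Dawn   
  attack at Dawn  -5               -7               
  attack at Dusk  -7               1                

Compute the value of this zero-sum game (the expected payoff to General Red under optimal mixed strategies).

For General Red to be willing to mix, General Red must be indifferent between attack at Dawn and attack at Dusk, which pins down General Blue's mix.
  General Red's expected payoff from attack at Dawn: q·(-5) + (1−q)·(-7) = 2q - 7
  General Red's expected payoff from attack at Dusk: q·(-7) + (1−q)·1 = -8q + 1
  2q - 7 = -8q + 1  ⇒  10q = 8  ⇒  q = 4/5.
The value is General Red's expected payoff against this mix (using attack at Dawn): (4/5)·(-5) + (1/5)·(-7) = -27/5.

v = -27/5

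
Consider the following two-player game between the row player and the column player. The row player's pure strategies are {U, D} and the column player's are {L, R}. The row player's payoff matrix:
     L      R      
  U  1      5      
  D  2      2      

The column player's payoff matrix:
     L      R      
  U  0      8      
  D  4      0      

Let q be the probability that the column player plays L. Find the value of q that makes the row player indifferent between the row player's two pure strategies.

q = 3/4

The row player's indifference between U and D determines the column player's mixing probability q:
  the row player's payoff from U: q·1 + (1−q)·5 = -4q + 5
  the row player's payoff from D: q·2 + (1−q)·2 = 2
  -4q + 5 = 2  ⇒  -4q = -3  ⇒  q = 3/4.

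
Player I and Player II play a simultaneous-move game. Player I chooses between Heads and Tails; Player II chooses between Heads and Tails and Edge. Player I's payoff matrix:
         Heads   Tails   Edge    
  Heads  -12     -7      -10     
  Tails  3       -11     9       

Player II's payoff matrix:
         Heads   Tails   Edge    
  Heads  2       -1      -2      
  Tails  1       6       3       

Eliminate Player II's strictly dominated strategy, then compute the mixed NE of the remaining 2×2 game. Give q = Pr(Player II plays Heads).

Player II's strategy Edge is strictly dominated by Tails: -1 > -2 and 6 > 3. Eliminate Edge.
Player II's mix must leave Player I indifferent between Heads and Tails.
  Player I's payoff to Heads: q·(-12) + (1−q)·(-7) = -5q - 7
  Player I's payoff to Tails: q·3 + (1−q)·(-11) = 14q - 11
  -5q - 7 = 14q - 11  ⇒  -19q = -4  ⇒  q = 4/19.

q = 4/19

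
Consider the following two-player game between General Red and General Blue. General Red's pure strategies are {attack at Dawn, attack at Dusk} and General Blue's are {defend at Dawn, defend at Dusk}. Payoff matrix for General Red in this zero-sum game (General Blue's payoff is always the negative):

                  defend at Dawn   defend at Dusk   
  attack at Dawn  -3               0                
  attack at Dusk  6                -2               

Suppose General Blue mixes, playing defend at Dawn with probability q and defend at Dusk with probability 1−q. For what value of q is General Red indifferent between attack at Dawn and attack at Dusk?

Set General Red's expected payoff from attack at Dawn equal to that from attack at Dusk:
  General Red's payoff from attack at Dawn: q·(-3) + (1−q)·0 = -3q
  General Red's payoff from attack at Dusk: q·6 + (1−q)·(-2) = 8q - 2
  -3q = 8q - 2  ⇒  -11q = -2  ⇒  q = 2/11.

q = 2/11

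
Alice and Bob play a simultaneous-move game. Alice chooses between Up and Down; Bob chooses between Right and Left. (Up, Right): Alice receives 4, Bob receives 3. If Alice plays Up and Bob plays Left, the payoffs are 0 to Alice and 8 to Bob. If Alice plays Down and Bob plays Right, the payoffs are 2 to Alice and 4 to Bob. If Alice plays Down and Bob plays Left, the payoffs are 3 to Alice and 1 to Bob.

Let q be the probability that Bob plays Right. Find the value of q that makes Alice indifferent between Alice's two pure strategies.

q = 3/5

Set Alice's expected payoff from Up equal to that from Down:
  Alice's payoff from Up: q·4 + (1−q)·0 = 4q
  Alice's payoff from Down: q·2 + (1−q)·3 = -q + 3
  4q = -q + 3  ⇒  5q = 3  ⇒  q = 3/5.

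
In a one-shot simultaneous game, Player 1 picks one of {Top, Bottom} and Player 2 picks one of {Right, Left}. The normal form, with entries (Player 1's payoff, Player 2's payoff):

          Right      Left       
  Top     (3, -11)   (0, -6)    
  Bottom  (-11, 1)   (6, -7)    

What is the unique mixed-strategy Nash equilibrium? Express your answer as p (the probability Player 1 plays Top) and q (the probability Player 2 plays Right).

p = 8/13, q = 3/10

In a mixed equilibrium Player 2 is indifferent between Right and Left; this condition fixes p.
  Player 2's expected payoff from Right: p·(-11) + (1−p)·1 = -12p + 1
  Player 2's expected payoff from Left: p·(-6) + (1−p)·(-7) = p - 7
  -12p + 1 = p - 7  ⇒  -13p = -8  ⇒  p = 8/13.
In a mixed equilibrium Player 1 is indifferent between Top and Bottom; this condition fixes q.
  Player 1's payoff to Top: q·3 + (1−q)·0 = 3q
  Player 1's payoff to Bottom: q·(-11) + (1−q)·6 = -17q + 6
  3q = -17q + 6  ⇒  20q = 6  ⇒  q = 3/10.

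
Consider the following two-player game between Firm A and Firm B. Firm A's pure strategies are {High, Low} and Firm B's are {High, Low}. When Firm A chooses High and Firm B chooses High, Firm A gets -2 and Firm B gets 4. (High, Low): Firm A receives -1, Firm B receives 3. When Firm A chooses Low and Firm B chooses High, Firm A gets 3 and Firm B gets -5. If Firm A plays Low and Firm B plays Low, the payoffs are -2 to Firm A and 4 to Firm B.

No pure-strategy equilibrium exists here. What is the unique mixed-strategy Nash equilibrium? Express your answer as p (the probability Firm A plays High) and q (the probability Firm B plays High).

p = 9/10, q = 1/6

Firm A's mix must leave Firm B indifferent between High and Low.
  Firm B's payoff to High: p·4 + (1−p)·(-5) = 9p - 5
  Firm B's payoff to Low: p·3 + (1−p)·4 = -p + 4
  9p - 5 = -p + 4  ⇒  10p = 9  ⇒  p = 9/10.
Firm A's indifference between High and Low determines Firm B's mixing probability q:
  Firm A's payoff from High: q·(-2) + (1−q)·(-1) = -q - 1
  Firm A's payoff from Low: q·3 + (1−q)·(-2) = 5q - 2
  -q - 1 = 5q - 2  ⇒  -6q = -1  ⇒  q = 1/6.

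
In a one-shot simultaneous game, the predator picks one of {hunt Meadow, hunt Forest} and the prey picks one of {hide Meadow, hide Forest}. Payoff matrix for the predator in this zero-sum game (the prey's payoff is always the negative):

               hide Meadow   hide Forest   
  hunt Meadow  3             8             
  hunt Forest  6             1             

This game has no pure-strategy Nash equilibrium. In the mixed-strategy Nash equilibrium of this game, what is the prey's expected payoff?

-9/2

The prey's indifference between hide Meadow and hide Forest determines the predator's mixing probability p:
  the prey's payoff to hide Meadow: p·(-3) + (1−p)·(-6) = 3p - 6
  the prey's payoff to hide Forest: p·(-8) + (1−p)·(-1) = -7p - 1
  3p - 6 = -7p - 1  ⇒  10p = 5  ⇒  p = 1/2.
At equilibrium the prey is indifferent across columns, so the prey's payoff equals the payoff from hide Meadow: (1/2)·(-3) + (1/2)·(-6) = -9/2.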